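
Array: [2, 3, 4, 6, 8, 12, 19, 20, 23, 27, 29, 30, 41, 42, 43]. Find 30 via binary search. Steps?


Search for 30:
[0,14] mid=7 arr[7]=20
[8,14] mid=11 arr[11]=30
Total: 2 comparisons


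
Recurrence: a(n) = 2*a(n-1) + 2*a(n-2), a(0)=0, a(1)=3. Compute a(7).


Build bottom-up:
...a(5)=132, a(6)=360, a(7)=2*360+2*132=984


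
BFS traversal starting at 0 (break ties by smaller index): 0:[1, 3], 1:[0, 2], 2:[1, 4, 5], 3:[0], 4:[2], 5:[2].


BFS queue: start with [0]
Visit order: [0, 1, 3, 2, 4, 5]


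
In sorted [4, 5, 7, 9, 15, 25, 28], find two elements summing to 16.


Two pointers: lo=0, hi=6
Found pair: (7, 9) summing to 16


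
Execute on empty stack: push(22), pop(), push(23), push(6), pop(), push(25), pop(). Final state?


push(22) -> [22]
pop() returns 22 -> []
push(23) -> [23]
push(6) -> [23, 6]
pop() returns 6 -> [23]
push(25) -> [23, 25]
pop() returns 25 -> [23]
Final stack (bottom to top): [23]


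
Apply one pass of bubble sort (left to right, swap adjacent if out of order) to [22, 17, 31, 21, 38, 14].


After one pass: [17, 22, 21, 31, 14, 38]


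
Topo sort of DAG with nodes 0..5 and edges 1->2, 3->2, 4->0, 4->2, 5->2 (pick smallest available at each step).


Kahn's algorithm, process smallest node first
Order: [1, 3, 4, 0, 5, 2]


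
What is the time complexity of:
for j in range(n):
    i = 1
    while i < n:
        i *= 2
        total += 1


Per nesting level: O(n) * O(log n) = O(n log n)
Complexity: O(n log n)


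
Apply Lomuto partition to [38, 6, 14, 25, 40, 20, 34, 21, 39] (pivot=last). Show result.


Elements <= 39 go left of pivot.
Result: [38, 6, 14, 25, 20, 34, 21, 39, 40], pivot at index 7


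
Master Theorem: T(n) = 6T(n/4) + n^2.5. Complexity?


a=6, b=4, c=2.5. log_4(6)=1.292 < c=2.5. Case 3: O(n^c) = O(n^2.500)
Complexity: O(n^2.500)


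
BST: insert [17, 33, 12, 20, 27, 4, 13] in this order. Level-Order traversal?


Root = 17; build tree by BST insertion.
Level-Order traversal: [17, 12, 33, 4, 13, 20, 27]


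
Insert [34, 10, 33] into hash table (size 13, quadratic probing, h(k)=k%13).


Insertions: 34->slot 8; 10->slot 10; 33->slot 7
Table: [None, None, None, None, None, None, None, 33, 34, None, 10, None, None]


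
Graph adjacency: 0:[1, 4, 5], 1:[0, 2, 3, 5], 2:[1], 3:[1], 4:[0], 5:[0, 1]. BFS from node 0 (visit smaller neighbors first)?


BFS queue: start with [0]
Visit order: [0, 1, 4, 5, 2, 3]


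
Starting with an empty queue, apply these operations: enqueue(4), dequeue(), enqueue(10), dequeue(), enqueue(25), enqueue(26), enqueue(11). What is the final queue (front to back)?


enqueue(4) -> [4]
dequeue() returns 4 -> []
enqueue(10) -> [10]
dequeue() returns 10 -> []
enqueue(25) -> [25]
enqueue(26) -> [25, 26]
enqueue(11) -> [25, 26, 11]
Final queue (front to back): [25, 26, 11]


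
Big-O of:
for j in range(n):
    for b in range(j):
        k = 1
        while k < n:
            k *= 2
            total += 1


Per nesting level: O(n) * O(n) [triangular over j] * O(log n) = O(n^2 log n)
Complexity: O(n^2 log n)


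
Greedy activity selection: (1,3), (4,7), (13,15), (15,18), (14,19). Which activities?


Greedy: pick earliest-ending, then skip overlaps.
Selected (4 activities): [(1, 3), (4, 7), (13, 15), (15, 18)]


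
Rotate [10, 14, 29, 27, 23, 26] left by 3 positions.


Left rotate by 3: [27, 23, 26, 10, 14, 29]


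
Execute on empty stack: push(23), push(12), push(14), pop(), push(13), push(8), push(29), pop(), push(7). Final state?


push(23) -> [23]
push(12) -> [23, 12]
push(14) -> [23, 12, 14]
pop() returns 14 -> [23, 12]
push(13) -> [23, 12, 13]
push(8) -> [23, 12, 13, 8]
push(29) -> [23, 12, 13, 8, 29]
pop() returns 29 -> [23, 12, 13, 8]
push(7) -> [23, 12, 13, 8, 7]
Final stack (bottom to top): [23, 12, 13, 8, 7]


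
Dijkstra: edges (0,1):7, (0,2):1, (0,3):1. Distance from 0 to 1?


Dijkstra from 0:
Distances: {0: 0, 1: 7, 2: 1, 3: 1}
Shortest distance to 1 = 7, path = [0, 1]


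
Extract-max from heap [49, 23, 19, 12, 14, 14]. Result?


Max = 49
Replace root with last, heapify down
Resulting heap: [23, 14, 19, 12, 14]


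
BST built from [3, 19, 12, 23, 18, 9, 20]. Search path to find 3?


BST root = 3
Search for 3: compare at each node
Path: [3]


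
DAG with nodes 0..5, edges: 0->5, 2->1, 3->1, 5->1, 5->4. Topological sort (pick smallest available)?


Kahn's algorithm, process smallest node first
Order: [0, 2, 3, 5, 1, 4]


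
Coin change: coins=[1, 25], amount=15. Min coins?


dp[0]=0; dp[i]=1+min(dp[i-c] for c in coins)
...dp[10]=10, dp[11]=11, dp[12]=12, dp[13]=13, dp[14]=14, dp[15]=15
Minimum coins for 15 = 15


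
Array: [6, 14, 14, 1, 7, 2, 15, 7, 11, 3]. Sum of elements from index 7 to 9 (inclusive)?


Prefix sums: [0, 6, 20, 34, 35, 42, 44, 59, 66, 77, 80]
Sum[7..9] = prefix[10] - prefix[7] = 80 - 59 = 21


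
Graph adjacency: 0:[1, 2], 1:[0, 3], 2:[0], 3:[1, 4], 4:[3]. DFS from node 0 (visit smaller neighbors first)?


DFS stack-based: start with [0]
Visit order: [0, 1, 3, 4, 2]


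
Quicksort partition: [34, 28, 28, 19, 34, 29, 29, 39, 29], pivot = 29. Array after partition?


Elements <= 29 go left of pivot.
Result: [28, 28, 19, 29, 29, 29, 34, 39, 34], pivot at index 5


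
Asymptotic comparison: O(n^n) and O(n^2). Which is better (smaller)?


quadratic grows slower than n^n
O(n^2) is asymptotically smaller; O(n^n) grows faster


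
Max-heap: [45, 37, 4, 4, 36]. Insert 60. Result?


Append 60: [45, 37, 4, 4, 36, 60]
Bubble up: swap idx 5(60) with idx 2(4); swap idx 2(60) with idx 0(45)
Result: [60, 37, 45, 4, 36, 4]


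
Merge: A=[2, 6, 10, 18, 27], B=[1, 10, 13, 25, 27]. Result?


Compare heads, take smaller each step.
Merged: [1, 2, 6, 10, 10, 13, 18, 25, 27, 27]


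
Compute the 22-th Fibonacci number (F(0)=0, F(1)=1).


F(n)=F(n-1)+F(n-2)
...F(20)=6765, F(21)=10946, F(22)=17711


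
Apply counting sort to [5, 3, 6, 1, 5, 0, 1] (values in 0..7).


Count array: [1, 2, 0, 1, 0, 2, 1, 0]
Reconstruct: [0, 1, 1, 3, 5, 5, 6]


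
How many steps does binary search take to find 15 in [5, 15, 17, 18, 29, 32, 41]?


Search for 15:
[0,6] mid=3 arr[3]=18
[0,2] mid=1 arr[1]=15
Total: 2 comparisons


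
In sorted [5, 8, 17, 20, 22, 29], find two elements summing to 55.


Two pointers: lo=0, hi=5
No pair sums to 55


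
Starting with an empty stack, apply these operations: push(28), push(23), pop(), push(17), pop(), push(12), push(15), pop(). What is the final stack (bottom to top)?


push(28) -> [28]
push(23) -> [28, 23]
pop() returns 23 -> [28]
push(17) -> [28, 17]
pop() returns 17 -> [28]
push(12) -> [28, 12]
push(15) -> [28, 12, 15]
pop() returns 15 -> [28, 12]
Final stack (bottom to top): [28, 12]


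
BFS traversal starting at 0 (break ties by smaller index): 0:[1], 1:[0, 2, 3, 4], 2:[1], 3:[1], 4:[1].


BFS queue: start with [0]
Visit order: [0, 1, 2, 3, 4]


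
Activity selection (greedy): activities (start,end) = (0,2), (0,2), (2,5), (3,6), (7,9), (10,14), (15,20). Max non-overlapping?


Greedy: pick earliest-ending, then skip overlaps.
Selected (5 activities): [(0, 2), (2, 5), (7, 9), (10, 14), (15, 20)]


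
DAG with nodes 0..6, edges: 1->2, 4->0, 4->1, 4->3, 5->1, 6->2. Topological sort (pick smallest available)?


Kahn's algorithm, process smallest node first
Order: [4, 0, 3, 5, 1, 6, 2]


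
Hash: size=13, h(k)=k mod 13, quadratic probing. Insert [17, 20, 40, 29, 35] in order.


Insertions: 17->slot 4; 20->slot 7; 40->slot 1; 29->slot 3; 35->slot 9
Table: [None, 40, None, 29, 17, None, None, 20, None, 35, None, None, None]


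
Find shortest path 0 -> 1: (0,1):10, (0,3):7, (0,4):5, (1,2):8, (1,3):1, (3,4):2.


Dijkstra from 0:
Distances: {0: 0, 1: 8, 2: 16, 3: 7, 4: 5}
Shortest distance to 1 = 8, path = [0, 3, 1]


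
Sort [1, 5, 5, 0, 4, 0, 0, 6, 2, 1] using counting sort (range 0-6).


Count array: [3, 2, 1, 0, 1, 2, 1]
Reconstruct: [0, 0, 0, 1, 1, 2, 4, 5, 5, 6]


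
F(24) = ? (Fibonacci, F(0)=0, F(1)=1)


F(n)=F(n-1)+F(n-2)
...F(22)=17711, F(23)=28657, F(24)=46368


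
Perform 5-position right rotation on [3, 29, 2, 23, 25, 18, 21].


Right rotate by 5: [2, 23, 25, 18, 21, 3, 29]


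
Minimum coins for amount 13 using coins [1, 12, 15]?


dp[0]=0; dp[i]=1+min(dp[i-c] for c in coins)
...dp[8]=8, dp[9]=9, dp[10]=10, dp[11]=11, dp[12]=1, dp[13]=2
Minimum coins for 13 = 2


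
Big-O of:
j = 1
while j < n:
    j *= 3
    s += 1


Per nesting level: O(log n) = O(log n)
Complexity: O(log n)


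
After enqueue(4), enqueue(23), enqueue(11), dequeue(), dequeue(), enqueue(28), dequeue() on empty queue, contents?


enqueue(4) -> [4]
enqueue(23) -> [4, 23]
enqueue(11) -> [4, 23, 11]
dequeue() returns 4 -> [23, 11]
dequeue() returns 23 -> [11]
enqueue(28) -> [11, 28]
dequeue() returns 11 -> [28]
Final queue (front to back): [28]


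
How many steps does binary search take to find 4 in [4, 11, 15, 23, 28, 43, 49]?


Search for 4:
[0,6] mid=3 arr[3]=23
[0,2] mid=1 arr[1]=11
[0,0] mid=0 arr[0]=4
Total: 3 comparisons


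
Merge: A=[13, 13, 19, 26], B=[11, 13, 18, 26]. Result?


Compare heads, take smaller each step.
Merged: [11, 13, 13, 13, 18, 19, 26, 26]


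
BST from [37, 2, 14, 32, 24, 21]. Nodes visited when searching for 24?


BST root = 37
Search for 24: compare at each node
Path: [37, 2, 14, 32, 24]


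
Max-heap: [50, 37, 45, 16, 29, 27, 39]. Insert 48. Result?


Append 48: [50, 37, 45, 16, 29, 27, 39, 48]
Bubble up: swap idx 7(48) with idx 3(16); swap idx 3(48) with idx 1(37)
Result: [50, 48, 45, 37, 29, 27, 39, 16]


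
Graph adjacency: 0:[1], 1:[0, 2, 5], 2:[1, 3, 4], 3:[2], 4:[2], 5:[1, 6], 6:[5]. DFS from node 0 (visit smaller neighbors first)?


DFS stack-based: start with [0]
Visit order: [0, 1, 2, 3, 4, 5, 6]


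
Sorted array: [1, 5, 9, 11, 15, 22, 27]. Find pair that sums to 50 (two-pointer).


Two pointers: lo=0, hi=6
No pair sums to 50


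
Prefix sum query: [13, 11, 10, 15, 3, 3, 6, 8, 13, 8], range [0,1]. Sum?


Prefix sums: [0, 13, 24, 34, 49, 52, 55, 61, 69, 82, 90]
Sum[0..1] = prefix[2] - prefix[0] = 24 - 0 = 24


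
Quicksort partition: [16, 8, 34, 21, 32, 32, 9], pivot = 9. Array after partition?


Elements <= 9 go left of pivot.
Result: [8, 9, 34, 21, 32, 32, 16], pivot at index 1


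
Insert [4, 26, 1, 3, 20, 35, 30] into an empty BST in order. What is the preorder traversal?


Root = 4; build tree by BST insertion.
Preorder traversal: [4, 1, 3, 26, 20, 35, 30]


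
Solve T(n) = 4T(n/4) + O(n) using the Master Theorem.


a=4, b=4, c=1. log_4(4)=1 = c=1. Case 2: O(n^c log n) = O(n log n)
Complexity: O(n log n)


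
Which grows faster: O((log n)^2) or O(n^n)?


polylogarithmic grows slower than n^n
O((log n)^2) is asymptotically smaller; O(n^n) grows faster


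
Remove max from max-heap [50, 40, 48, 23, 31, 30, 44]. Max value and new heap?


Max = 50
Replace root with last, heapify down
Resulting heap: [48, 40, 44, 23, 31, 30]


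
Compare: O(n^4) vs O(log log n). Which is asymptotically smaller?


double-logarithmic grows slower than quartic
O(log log n) is asymptotically smaller; O(n^4) grows faster


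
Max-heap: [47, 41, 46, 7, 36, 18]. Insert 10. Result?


Append 10: [47, 41, 46, 7, 36, 18, 10]
Bubble up: no swaps needed
Result: [47, 41, 46, 7, 36, 18, 10]


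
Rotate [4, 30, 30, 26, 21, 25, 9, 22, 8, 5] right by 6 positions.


Right rotate by 6: [21, 25, 9, 22, 8, 5, 4, 30, 30, 26]


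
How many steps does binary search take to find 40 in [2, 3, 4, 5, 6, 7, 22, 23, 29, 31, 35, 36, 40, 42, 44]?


Search for 40:
[0,14] mid=7 arr[7]=23
[8,14] mid=11 arr[11]=36
[12,14] mid=13 arr[13]=42
[12,12] mid=12 arr[12]=40
Total: 4 comparisons


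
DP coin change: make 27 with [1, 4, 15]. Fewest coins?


dp[0]=0; dp[i]=1+min(dp[i-c] for c in coins)
...dp[22]=5, dp[23]=3, dp[24]=4, dp[25]=5, dp[26]=6, dp[27]=4
Minimum coins for 27 = 4


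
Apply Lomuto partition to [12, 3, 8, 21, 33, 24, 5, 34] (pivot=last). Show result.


Elements <= 34 go left of pivot.
Result: [12, 3, 8, 21, 33, 24, 5, 34], pivot at index 7


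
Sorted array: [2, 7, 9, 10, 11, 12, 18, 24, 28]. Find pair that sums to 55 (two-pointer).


Two pointers: lo=0, hi=8
No pair sums to 55


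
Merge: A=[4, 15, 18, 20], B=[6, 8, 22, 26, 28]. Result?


Compare heads, take smaller each step.
Merged: [4, 6, 8, 15, 18, 20, 22, 26, 28]


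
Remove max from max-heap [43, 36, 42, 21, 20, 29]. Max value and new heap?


Max = 43
Replace root with last, heapify down
Resulting heap: [42, 36, 29, 21, 20]


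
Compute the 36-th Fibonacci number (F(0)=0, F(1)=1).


F(n)=F(n-1)+F(n-2)
...F(34)=5702887, F(35)=9227465, F(36)=14930352


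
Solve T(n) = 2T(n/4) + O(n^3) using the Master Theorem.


a=2, b=4, c=3. log_4(2)=0.5 < c=3. Case 3: O(n^c) = O(n^3)
Complexity: O(n^3)


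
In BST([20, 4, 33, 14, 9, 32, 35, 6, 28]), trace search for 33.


BST root = 20
Search for 33: compare at each node
Path: [20, 33]


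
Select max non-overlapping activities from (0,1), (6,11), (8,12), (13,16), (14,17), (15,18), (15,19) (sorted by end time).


Greedy: pick earliest-ending, then skip overlaps.
Selected (3 activities): [(0, 1), (6, 11), (13, 16)]


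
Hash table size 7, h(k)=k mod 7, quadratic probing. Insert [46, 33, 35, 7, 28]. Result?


Insertions: 46->slot 4; 33->slot 5; 35->slot 0; 7->slot 1; 28->slot 2
Table: [35, 7, 28, None, 46, 33, None]


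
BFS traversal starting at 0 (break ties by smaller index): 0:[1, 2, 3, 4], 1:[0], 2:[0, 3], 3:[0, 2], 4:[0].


BFS queue: start with [0]
Visit order: [0, 1, 2, 3, 4]


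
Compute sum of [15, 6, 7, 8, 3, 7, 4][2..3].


Prefix sums: [0, 15, 21, 28, 36, 39, 46, 50]
Sum[2..3] = prefix[4] - prefix[2] = 36 - 21 = 15


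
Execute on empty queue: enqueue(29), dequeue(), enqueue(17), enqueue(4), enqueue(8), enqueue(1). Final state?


enqueue(29) -> [29]
dequeue() returns 29 -> []
enqueue(17) -> [17]
enqueue(4) -> [17, 4]
enqueue(8) -> [17, 4, 8]
enqueue(1) -> [17, 4, 8, 1]
Final queue (front to back): [17, 4, 8, 1]


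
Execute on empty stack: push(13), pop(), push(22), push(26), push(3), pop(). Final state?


push(13) -> [13]
pop() returns 13 -> []
push(22) -> [22]
push(26) -> [22, 26]
push(3) -> [22, 26, 3]
pop() returns 3 -> [22, 26]
Final stack (bottom to top): [22, 26]


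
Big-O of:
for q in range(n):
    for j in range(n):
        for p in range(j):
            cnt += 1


Per nesting level: O(n) * O(n) * O(n) [triangular over j] = O(n^3)
Complexity: O(n^3)


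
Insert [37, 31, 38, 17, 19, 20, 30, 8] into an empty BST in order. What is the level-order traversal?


Root = 37; build tree by BST insertion.
Level-Order traversal: [37, 31, 38, 17, 8, 19, 20, 30]


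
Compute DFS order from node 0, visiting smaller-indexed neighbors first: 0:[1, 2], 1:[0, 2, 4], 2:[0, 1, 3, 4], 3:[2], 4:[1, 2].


DFS stack-based: start with [0]
Visit order: [0, 1, 2, 3, 4]


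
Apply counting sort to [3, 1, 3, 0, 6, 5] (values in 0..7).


Count array: [1, 1, 0, 2, 0, 1, 1, 0]
Reconstruct: [0, 1, 3, 3, 5, 6]


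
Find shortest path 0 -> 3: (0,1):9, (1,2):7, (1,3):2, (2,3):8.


Dijkstra from 0:
Distances: {0: 0, 1: 9, 2: 16, 3: 11}
Shortest distance to 3 = 11, path = [0, 1, 3]


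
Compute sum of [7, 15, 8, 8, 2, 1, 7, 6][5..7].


Prefix sums: [0, 7, 22, 30, 38, 40, 41, 48, 54]
Sum[5..7] = prefix[8] - prefix[5] = 54 - 40 = 14


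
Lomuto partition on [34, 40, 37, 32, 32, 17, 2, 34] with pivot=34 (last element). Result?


Elements <= 34 go left of pivot.
Result: [34, 32, 32, 17, 2, 34, 37, 40], pivot at index 5


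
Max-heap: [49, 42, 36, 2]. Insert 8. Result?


Append 8: [49, 42, 36, 2, 8]
Bubble up: no swaps needed
Result: [49, 42, 36, 2, 8]


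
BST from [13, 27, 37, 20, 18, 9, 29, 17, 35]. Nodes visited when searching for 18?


BST root = 13
Search for 18: compare at each node
Path: [13, 27, 20, 18]


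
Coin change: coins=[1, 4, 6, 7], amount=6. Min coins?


dp[0]=0; dp[i]=1+min(dp[i-c] for c in coins)
...dp[1]=1, dp[2]=2, dp[3]=3, dp[4]=1, dp[5]=2, dp[6]=1
Minimum coins for 6 = 1


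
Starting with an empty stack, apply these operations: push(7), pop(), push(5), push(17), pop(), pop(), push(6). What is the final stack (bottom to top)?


push(7) -> [7]
pop() returns 7 -> []
push(5) -> [5]
push(17) -> [5, 17]
pop() returns 17 -> [5]
pop() returns 5 -> []
push(6) -> [6]
Final stack (bottom to top): [6]


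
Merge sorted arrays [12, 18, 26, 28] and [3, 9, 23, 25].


Compare heads, take smaller each step.
Merged: [3, 9, 12, 18, 23, 25, 26, 28]


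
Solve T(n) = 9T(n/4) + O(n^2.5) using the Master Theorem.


a=9, b=4, c=2.5. log_4(9)=1.585 < c=2.5. Case 3: O(n^c) = O(n^2.500)
Complexity: O(n^2.500)


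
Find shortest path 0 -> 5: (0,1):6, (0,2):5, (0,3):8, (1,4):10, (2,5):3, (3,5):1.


Dijkstra from 0:
Distances: {0: 0, 1: 6, 2: 5, 3: 8, 4: 16, 5: 8}
Shortest distance to 5 = 8, path = [0, 2, 5]


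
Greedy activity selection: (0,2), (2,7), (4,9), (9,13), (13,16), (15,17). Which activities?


Greedy: pick earliest-ending, then skip overlaps.
Selected (4 activities): [(0, 2), (2, 7), (9, 13), (13, 16)]


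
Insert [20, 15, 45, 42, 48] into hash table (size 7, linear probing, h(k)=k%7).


Insertions: 20->slot 6; 15->slot 1; 45->slot 3; 42->slot 0; 48->slot 2
Table: [42, 15, 48, 45, None, None, 20]


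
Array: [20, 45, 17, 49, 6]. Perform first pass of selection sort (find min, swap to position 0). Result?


After one pass: [6, 45, 17, 49, 20]


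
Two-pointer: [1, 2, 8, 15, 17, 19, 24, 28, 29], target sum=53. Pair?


Two pointers: lo=0, hi=8
Found pair: (24, 29) summing to 53


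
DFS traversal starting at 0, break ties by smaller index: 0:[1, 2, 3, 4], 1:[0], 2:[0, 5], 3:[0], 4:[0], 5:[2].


DFS stack-based: start with [0]
Visit order: [0, 1, 2, 5, 3, 4]


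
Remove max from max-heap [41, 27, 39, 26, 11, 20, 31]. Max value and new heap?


Max = 41
Replace root with last, heapify down
Resulting heap: [39, 27, 31, 26, 11, 20]


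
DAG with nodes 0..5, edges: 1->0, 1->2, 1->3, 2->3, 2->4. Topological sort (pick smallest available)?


Kahn's algorithm, process smallest node first
Order: [1, 0, 2, 3, 4, 5]


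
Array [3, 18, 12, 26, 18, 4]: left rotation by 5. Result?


Left rotate by 5: [4, 3, 18, 12, 26, 18]


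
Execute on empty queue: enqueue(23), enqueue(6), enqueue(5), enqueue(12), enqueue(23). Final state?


enqueue(23) -> [23]
enqueue(6) -> [23, 6]
enqueue(5) -> [23, 6, 5]
enqueue(12) -> [23, 6, 5, 12]
enqueue(23) -> [23, 6, 5, 12, 23]
Final queue (front to back): [23, 6, 5, 12, 23]


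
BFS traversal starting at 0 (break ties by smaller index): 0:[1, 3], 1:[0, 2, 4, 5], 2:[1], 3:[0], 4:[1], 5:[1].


BFS queue: start with [0]
Visit order: [0, 1, 3, 2, 4, 5]


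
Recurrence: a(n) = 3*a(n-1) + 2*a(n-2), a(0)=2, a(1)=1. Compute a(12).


Build bottom-up:
...a(10)=169099, a(11)=602255, a(12)=3*602255+2*169099=2144963


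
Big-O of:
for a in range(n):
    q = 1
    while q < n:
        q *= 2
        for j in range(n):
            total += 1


Per nesting level: O(n) * O(log n) * O(n) = O(n^2 log n)
Complexity: O(n^2 log n)


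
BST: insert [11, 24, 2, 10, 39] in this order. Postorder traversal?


Root = 11; build tree by BST insertion.
Postorder traversal: [10, 2, 39, 24, 11]


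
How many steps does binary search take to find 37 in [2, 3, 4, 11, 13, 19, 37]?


Search for 37:
[0,6] mid=3 arr[3]=11
[4,6] mid=5 arr[5]=19
[6,6] mid=6 arr[6]=37
Total: 3 comparisons


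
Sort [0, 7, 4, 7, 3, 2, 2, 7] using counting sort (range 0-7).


Count array: [1, 0, 2, 1, 1, 0, 0, 3]
Reconstruct: [0, 2, 2, 3, 4, 7, 7, 7]


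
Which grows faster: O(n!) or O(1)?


constant grows slower than factorial
O(1) is asymptotically smaller; O(n!) grows faster


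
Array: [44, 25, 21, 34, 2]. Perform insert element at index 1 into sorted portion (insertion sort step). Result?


After one pass: [25, 44, 21, 34, 2]


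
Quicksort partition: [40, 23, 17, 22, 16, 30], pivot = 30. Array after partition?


Elements <= 30 go left of pivot.
Result: [23, 17, 22, 16, 30, 40], pivot at index 4


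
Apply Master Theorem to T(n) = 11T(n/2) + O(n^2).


a=11, b=2, c=2. log_2(11)=3.459 > c=2. Case 1: O(n^log_b(a)) = O(n^3.459)
Complexity: O(n^3.459)


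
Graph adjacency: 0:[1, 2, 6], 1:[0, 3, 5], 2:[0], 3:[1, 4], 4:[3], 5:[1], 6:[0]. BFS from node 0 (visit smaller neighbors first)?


BFS queue: start with [0]
Visit order: [0, 1, 2, 6, 3, 5, 4]


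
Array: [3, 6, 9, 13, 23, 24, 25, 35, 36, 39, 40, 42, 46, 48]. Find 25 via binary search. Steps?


Search for 25:
[0,13] mid=6 arr[6]=25
Total: 1 comparisons


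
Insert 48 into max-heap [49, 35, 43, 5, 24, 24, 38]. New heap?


Append 48: [49, 35, 43, 5, 24, 24, 38, 48]
Bubble up: swap idx 7(48) with idx 3(5); swap idx 3(48) with idx 1(35)
Result: [49, 48, 43, 35, 24, 24, 38, 5]


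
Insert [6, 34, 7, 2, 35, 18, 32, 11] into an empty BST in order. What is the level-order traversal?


Root = 6; build tree by BST insertion.
Level-Order traversal: [6, 2, 34, 7, 35, 18, 11, 32]


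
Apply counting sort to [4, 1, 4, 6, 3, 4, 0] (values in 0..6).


Count array: [1, 1, 0, 1, 3, 0, 1]
Reconstruct: [0, 1, 3, 4, 4, 4, 6]


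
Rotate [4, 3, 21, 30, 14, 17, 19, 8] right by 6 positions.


Right rotate by 6: [21, 30, 14, 17, 19, 8, 4, 3]


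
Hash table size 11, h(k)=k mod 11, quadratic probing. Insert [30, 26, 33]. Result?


Insertions: 30->slot 8; 26->slot 4; 33->slot 0
Table: [33, None, None, None, 26, None, None, None, 30, None, None]


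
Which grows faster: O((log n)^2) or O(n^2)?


polylogarithmic grows slower than quadratic
O((log n)^2) is asymptotically smaller; O(n^2) grows faster


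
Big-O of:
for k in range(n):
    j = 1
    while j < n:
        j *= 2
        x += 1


Per nesting level: O(n) * O(log n) = O(n log n)
Complexity: O(n log n)


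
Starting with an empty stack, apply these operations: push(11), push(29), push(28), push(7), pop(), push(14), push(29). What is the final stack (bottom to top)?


push(11) -> [11]
push(29) -> [11, 29]
push(28) -> [11, 29, 28]
push(7) -> [11, 29, 28, 7]
pop() returns 7 -> [11, 29, 28]
push(14) -> [11, 29, 28, 14]
push(29) -> [11, 29, 28, 14, 29]
Final stack (bottom to top): [11, 29, 28, 14, 29]


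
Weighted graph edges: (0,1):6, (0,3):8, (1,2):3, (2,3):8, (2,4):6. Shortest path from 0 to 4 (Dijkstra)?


Dijkstra from 0:
Distances: {0: 0, 1: 6, 2: 9, 3: 8, 4: 15}
Shortest distance to 4 = 15, path = [0, 1, 2, 4]


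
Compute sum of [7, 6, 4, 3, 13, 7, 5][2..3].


Prefix sums: [0, 7, 13, 17, 20, 33, 40, 45]
Sum[2..3] = prefix[4] - prefix[2] = 20 - 13 = 7


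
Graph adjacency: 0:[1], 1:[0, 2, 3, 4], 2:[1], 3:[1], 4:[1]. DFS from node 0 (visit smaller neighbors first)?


DFS stack-based: start with [0]
Visit order: [0, 1, 2, 3, 4]


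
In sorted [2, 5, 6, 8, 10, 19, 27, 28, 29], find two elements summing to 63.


Two pointers: lo=0, hi=8
No pair sums to 63


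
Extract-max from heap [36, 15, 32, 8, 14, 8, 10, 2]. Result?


Max = 36
Replace root with last, heapify down
Resulting heap: [32, 15, 10, 8, 14, 8, 2]


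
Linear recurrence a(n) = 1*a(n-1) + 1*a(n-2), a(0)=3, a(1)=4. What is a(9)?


Build bottom-up:
...a(7)=76, a(8)=123, a(9)=1*123+1*76=199


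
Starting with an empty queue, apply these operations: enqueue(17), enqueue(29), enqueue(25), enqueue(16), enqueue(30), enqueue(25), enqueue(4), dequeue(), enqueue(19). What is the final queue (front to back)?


enqueue(17) -> [17]
enqueue(29) -> [17, 29]
enqueue(25) -> [17, 29, 25]
enqueue(16) -> [17, 29, 25, 16]
enqueue(30) -> [17, 29, 25, 16, 30]
enqueue(25) -> [17, 29, 25, 16, 30, 25]
enqueue(4) -> [17, 29, 25, 16, 30, 25, 4]
dequeue() returns 17 -> [29, 25, 16, 30, 25, 4]
enqueue(19) -> [29, 25, 16, 30, 25, 4, 19]
Final queue (front to back): [29, 25, 16, 30, 25, 4, 19]


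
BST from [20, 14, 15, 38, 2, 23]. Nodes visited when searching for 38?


BST root = 20
Search for 38: compare at each node
Path: [20, 38]


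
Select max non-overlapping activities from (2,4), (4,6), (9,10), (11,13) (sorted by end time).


Greedy: pick earliest-ending, then skip overlaps.
Selected (4 activities): [(2, 4), (4, 6), (9, 10), (11, 13)]


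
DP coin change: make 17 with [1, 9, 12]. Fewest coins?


dp[0]=0; dp[i]=1+min(dp[i-c] for c in coins)
...dp[12]=1, dp[13]=2, dp[14]=3, dp[15]=4, dp[16]=5, dp[17]=6
Minimum coins for 17 = 6


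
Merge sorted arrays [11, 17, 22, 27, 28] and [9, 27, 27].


Compare heads, take smaller each step.
Merged: [9, 11, 17, 22, 27, 27, 27, 28]


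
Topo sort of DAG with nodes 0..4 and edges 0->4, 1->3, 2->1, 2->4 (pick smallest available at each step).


Kahn's algorithm, process smallest node first
Order: [0, 2, 1, 3, 4]


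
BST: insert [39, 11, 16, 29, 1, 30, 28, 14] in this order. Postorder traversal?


Root = 39; build tree by BST insertion.
Postorder traversal: [1, 14, 28, 30, 29, 16, 11, 39]


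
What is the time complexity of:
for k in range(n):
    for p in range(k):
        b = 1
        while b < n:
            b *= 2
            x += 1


Per nesting level: O(n) * O(n) [triangular over k] * O(log n) = O(n^2 log n)
Complexity: O(n^2 log n)


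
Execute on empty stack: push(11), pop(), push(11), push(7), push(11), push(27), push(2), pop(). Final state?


push(11) -> [11]
pop() returns 11 -> []
push(11) -> [11]
push(7) -> [11, 7]
push(11) -> [11, 7, 11]
push(27) -> [11, 7, 11, 27]
push(2) -> [11, 7, 11, 27, 2]
pop() returns 2 -> [11, 7, 11, 27]
Final stack (bottom to top): [11, 7, 11, 27]


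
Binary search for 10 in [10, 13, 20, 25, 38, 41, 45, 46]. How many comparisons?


Search for 10:
[0,7] mid=3 arr[3]=25
[0,2] mid=1 arr[1]=13
[0,0] mid=0 arr[0]=10
Total: 3 comparisons


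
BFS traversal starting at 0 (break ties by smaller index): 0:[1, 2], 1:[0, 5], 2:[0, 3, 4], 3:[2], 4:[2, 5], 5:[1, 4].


BFS queue: start with [0]
Visit order: [0, 1, 2, 5, 3, 4]


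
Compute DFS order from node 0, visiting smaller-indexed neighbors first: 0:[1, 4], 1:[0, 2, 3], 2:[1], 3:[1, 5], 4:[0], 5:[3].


DFS stack-based: start with [0]
Visit order: [0, 1, 2, 3, 5, 4]


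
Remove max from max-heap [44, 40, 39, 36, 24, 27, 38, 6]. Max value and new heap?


Max = 44
Replace root with last, heapify down
Resulting heap: [40, 36, 39, 6, 24, 27, 38]


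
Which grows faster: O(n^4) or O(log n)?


logarithmic grows slower than quartic
O(log n) is asymptotically smaller; O(n^4) grows faster


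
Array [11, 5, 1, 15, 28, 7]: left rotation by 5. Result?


Left rotate by 5: [7, 11, 5, 1, 15, 28]


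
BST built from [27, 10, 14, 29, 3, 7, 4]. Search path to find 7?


BST root = 27
Search for 7: compare at each node
Path: [27, 10, 3, 7]


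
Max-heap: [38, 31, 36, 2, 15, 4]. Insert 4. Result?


Append 4: [38, 31, 36, 2, 15, 4, 4]
Bubble up: no swaps needed
Result: [38, 31, 36, 2, 15, 4, 4]


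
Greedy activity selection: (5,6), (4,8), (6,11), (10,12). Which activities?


Greedy: pick earliest-ending, then skip overlaps.
Selected (2 activities): [(5, 6), (6, 11)]


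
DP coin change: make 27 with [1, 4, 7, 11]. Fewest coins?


dp[0]=0; dp[i]=1+min(dp[i-c] for c in coins)
...dp[22]=2, dp[23]=3, dp[24]=4, dp[25]=3, dp[26]=3, dp[27]=4
Minimum coins for 27 = 4


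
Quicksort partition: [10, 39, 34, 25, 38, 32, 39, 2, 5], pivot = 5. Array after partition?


Elements <= 5 go left of pivot.
Result: [2, 5, 34, 25, 38, 32, 39, 10, 39], pivot at index 1


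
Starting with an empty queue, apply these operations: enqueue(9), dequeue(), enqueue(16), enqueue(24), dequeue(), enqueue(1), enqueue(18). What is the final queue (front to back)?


enqueue(9) -> [9]
dequeue() returns 9 -> []
enqueue(16) -> [16]
enqueue(24) -> [16, 24]
dequeue() returns 16 -> [24]
enqueue(1) -> [24, 1]
enqueue(18) -> [24, 1, 18]
Final queue (front to back): [24, 1, 18]


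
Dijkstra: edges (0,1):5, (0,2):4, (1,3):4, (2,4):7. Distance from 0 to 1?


Dijkstra from 0:
Distances: {0: 0, 1: 5, 2: 4, 3: 9, 4: 11}
Shortest distance to 1 = 5, path = [0, 1]


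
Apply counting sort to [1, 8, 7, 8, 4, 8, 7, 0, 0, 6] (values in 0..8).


Count array: [2, 1, 0, 0, 1, 0, 1, 2, 3]
Reconstruct: [0, 0, 1, 4, 6, 7, 7, 8, 8, 8]


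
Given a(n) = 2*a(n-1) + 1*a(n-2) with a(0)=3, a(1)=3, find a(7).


Build bottom-up:
...a(5)=123, a(6)=297, a(7)=2*297+1*123=717


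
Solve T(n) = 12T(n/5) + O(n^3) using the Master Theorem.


a=12, b=5, c=3. log_5(12)=1.544 < c=3. Case 3: O(n^c) = O(n^3)
Complexity: O(n^3)


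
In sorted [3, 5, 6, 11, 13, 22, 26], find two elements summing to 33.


Two pointers: lo=0, hi=6
Found pair: (11, 22) summing to 33


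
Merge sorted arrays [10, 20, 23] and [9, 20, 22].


Compare heads, take smaller each step.
Merged: [9, 10, 20, 20, 22, 23]


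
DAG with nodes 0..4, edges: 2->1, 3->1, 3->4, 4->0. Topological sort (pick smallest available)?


Kahn's algorithm, process smallest node first
Order: [2, 3, 1, 4, 0]


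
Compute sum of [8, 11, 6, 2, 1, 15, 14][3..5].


Prefix sums: [0, 8, 19, 25, 27, 28, 43, 57]
Sum[3..5] = prefix[6] - prefix[3] = 43 - 25 = 18


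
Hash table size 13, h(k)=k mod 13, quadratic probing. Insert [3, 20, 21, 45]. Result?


Insertions: 3->slot 3; 20->slot 7; 21->slot 8; 45->slot 6
Table: [None, None, None, 3, None, None, 45, 20, 21, None, None, None, None]


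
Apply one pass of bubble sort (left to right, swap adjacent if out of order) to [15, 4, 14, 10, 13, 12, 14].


After one pass: [4, 14, 10, 13, 12, 14, 15]


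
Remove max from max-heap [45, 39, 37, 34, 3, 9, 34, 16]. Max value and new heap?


Max = 45
Replace root with last, heapify down
Resulting heap: [39, 34, 37, 16, 3, 9, 34]


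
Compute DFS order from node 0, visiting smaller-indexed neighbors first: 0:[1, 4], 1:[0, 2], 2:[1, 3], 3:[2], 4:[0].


DFS stack-based: start with [0]
Visit order: [0, 1, 2, 3, 4]


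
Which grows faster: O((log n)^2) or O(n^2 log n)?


polylogarithmic grows slower than n^2 log n
O((log n)^2) is asymptotically smaller; O(n^2 log n) grows faster


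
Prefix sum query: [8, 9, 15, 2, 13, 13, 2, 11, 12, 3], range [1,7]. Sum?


Prefix sums: [0, 8, 17, 32, 34, 47, 60, 62, 73, 85, 88]
Sum[1..7] = prefix[8] - prefix[1] = 73 - 8 = 65


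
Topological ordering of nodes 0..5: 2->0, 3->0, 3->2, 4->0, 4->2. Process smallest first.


Kahn's algorithm, process smallest node first
Order: [1, 3, 4, 2, 0, 5]


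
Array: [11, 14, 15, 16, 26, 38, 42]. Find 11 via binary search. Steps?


Search for 11:
[0,6] mid=3 arr[3]=16
[0,2] mid=1 arr[1]=14
[0,0] mid=0 arr[0]=11
Total: 3 comparisons


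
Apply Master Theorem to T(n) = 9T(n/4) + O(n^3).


a=9, b=4, c=3. log_4(9)=1.585 < c=3. Case 3: O(n^c) = O(n^3)
Complexity: O(n^3)


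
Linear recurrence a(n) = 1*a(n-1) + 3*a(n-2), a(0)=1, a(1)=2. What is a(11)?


Build bottom-up:
...a(9)=1667, a(10)=3842, a(11)=1*3842+3*1667=8843


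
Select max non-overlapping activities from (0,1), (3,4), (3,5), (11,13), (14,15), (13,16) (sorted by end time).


Greedy: pick earliest-ending, then skip overlaps.
Selected (4 activities): [(0, 1), (3, 4), (11, 13), (14, 15)]


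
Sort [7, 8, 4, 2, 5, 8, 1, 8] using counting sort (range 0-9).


Count array: [0, 1, 1, 0, 1, 1, 0, 1, 3, 0]
Reconstruct: [1, 2, 4, 5, 7, 8, 8, 8]


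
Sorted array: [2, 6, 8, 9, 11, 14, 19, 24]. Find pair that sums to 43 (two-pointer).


Two pointers: lo=0, hi=7
Found pair: (19, 24) summing to 43


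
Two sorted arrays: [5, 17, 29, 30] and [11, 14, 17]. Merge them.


Compare heads, take smaller each step.
Merged: [5, 11, 14, 17, 17, 29, 30]


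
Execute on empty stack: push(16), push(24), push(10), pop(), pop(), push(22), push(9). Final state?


push(16) -> [16]
push(24) -> [16, 24]
push(10) -> [16, 24, 10]
pop() returns 10 -> [16, 24]
pop() returns 24 -> [16]
push(22) -> [16, 22]
push(9) -> [16, 22, 9]
Final stack (bottom to top): [16, 22, 9]


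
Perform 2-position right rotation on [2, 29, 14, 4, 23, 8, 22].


Right rotate by 2: [8, 22, 2, 29, 14, 4, 23]


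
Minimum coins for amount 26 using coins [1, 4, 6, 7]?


dp[0]=0; dp[i]=1+min(dp[i-c] for c in coins)
...dp[21]=3, dp[22]=4, dp[23]=4, dp[24]=4, dp[25]=4, dp[26]=4
Minimum coins for 26 = 4


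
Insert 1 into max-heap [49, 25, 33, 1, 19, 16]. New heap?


Append 1: [49, 25, 33, 1, 19, 16, 1]
Bubble up: no swaps needed
Result: [49, 25, 33, 1, 19, 16, 1]


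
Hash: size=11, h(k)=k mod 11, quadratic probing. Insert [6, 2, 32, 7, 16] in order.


Insertions: 6->slot 6; 2->slot 2; 32->slot 10; 7->slot 7; 16->slot 5
Table: [None, None, 2, None, None, 16, 6, 7, None, None, 32]


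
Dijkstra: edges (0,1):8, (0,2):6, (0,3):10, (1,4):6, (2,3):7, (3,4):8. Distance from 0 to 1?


Dijkstra from 0:
Distances: {0: 0, 1: 8, 2: 6, 3: 10, 4: 14}
Shortest distance to 1 = 8, path = [0, 1]


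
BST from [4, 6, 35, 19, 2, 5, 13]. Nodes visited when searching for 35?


BST root = 4
Search for 35: compare at each node
Path: [4, 6, 35]


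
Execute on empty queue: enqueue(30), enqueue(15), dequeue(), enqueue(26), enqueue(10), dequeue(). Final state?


enqueue(30) -> [30]
enqueue(15) -> [30, 15]
dequeue() returns 30 -> [15]
enqueue(26) -> [15, 26]
enqueue(10) -> [15, 26, 10]
dequeue() returns 15 -> [26, 10]
Final queue (front to back): [26, 10]


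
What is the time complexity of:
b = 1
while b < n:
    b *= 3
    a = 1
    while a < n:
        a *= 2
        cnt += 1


Per nesting level: O(log n) * O(log n) = O((log n)^2)
Complexity: O((log n)^2)


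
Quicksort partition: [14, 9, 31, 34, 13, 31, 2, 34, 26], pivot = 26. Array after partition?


Elements <= 26 go left of pivot.
Result: [14, 9, 13, 2, 26, 31, 34, 34, 31], pivot at index 4


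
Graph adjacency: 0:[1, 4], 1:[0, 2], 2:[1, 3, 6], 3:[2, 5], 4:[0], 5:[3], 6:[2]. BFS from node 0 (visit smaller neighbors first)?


BFS queue: start with [0]
Visit order: [0, 1, 4, 2, 3, 6, 5]


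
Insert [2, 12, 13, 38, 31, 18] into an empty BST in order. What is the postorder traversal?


Root = 2; build tree by BST insertion.
Postorder traversal: [18, 31, 38, 13, 12, 2]


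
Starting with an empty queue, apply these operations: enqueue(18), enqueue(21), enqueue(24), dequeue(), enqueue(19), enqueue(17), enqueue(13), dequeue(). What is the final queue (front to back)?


enqueue(18) -> [18]
enqueue(21) -> [18, 21]
enqueue(24) -> [18, 21, 24]
dequeue() returns 18 -> [21, 24]
enqueue(19) -> [21, 24, 19]
enqueue(17) -> [21, 24, 19, 17]
enqueue(13) -> [21, 24, 19, 17, 13]
dequeue() returns 21 -> [24, 19, 17, 13]
Final queue (front to back): [24, 19, 17, 13]


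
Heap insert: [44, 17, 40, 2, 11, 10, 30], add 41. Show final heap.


Append 41: [44, 17, 40, 2, 11, 10, 30, 41]
Bubble up: swap idx 7(41) with idx 3(2); swap idx 3(41) with idx 1(17)
Result: [44, 41, 40, 17, 11, 10, 30, 2]


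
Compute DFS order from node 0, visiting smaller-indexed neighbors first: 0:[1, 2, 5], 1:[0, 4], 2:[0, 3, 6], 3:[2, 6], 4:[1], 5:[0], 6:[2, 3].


DFS stack-based: start with [0]
Visit order: [0, 1, 4, 2, 3, 6, 5]


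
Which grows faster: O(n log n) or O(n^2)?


linearithmic grows slower than quadratic
O(n log n) is asymptotically smaller; O(n^2) grows faster


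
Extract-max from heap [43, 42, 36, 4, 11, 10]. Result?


Max = 43
Replace root with last, heapify down
Resulting heap: [42, 11, 36, 4, 10]


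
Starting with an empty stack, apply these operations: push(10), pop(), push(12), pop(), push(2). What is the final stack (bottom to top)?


push(10) -> [10]
pop() returns 10 -> []
push(12) -> [12]
pop() returns 12 -> []
push(2) -> [2]
Final stack (bottom to top): [2]


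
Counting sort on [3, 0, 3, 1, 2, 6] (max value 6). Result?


Count array: [1, 1, 1, 2, 0, 0, 1]
Reconstruct: [0, 1, 2, 3, 3, 6]


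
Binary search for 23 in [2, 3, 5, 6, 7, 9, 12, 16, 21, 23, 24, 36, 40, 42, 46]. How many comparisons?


Search for 23:
[0,14] mid=7 arr[7]=16
[8,14] mid=11 arr[11]=36
[8,10] mid=9 arr[9]=23
Total: 3 comparisons


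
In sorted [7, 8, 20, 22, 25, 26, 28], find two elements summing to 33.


Two pointers: lo=0, hi=6
Found pair: (7, 26) summing to 33


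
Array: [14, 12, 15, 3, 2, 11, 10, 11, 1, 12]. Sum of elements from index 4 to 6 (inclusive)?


Prefix sums: [0, 14, 26, 41, 44, 46, 57, 67, 78, 79, 91]
Sum[4..6] = prefix[7] - prefix[4] = 67 - 44 = 23


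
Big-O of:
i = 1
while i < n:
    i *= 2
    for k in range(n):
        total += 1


Per nesting level: O(log n) * O(n) = O(n log n)
Complexity: O(n log n)


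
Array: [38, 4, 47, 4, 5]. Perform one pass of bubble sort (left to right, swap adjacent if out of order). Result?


After one pass: [4, 38, 4, 5, 47]


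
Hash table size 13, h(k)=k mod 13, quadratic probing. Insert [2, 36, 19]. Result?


Insertions: 2->slot 2; 36->slot 10; 19->slot 6
Table: [None, None, 2, None, None, None, 19, None, None, None, 36, None, None]


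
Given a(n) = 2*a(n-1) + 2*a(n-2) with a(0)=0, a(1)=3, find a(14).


Build bottom-up:
...a(12)=149760, a(13)=409152, a(14)=2*409152+2*149760=1117824


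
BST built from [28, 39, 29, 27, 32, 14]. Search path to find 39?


BST root = 28
Search for 39: compare at each node
Path: [28, 39]


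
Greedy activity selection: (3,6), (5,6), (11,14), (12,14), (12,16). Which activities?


Greedy: pick earliest-ending, then skip overlaps.
Selected (2 activities): [(3, 6), (11, 14)]


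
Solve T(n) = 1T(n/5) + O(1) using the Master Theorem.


a=1, b=5, c=0. log_5(1)=0 = c=0. Case 2: O(n^c log n) = O(log n)
Complexity: O(log n)


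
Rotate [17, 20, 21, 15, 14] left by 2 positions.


Left rotate by 2: [21, 15, 14, 17, 20]


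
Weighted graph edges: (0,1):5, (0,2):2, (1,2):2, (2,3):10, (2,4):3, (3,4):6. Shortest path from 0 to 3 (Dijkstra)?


Dijkstra from 0:
Distances: {0: 0, 1: 4, 2: 2, 3: 11, 4: 5}
Shortest distance to 3 = 11, path = [0, 2, 4, 3]


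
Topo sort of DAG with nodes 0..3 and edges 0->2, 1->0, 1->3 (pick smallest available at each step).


Kahn's algorithm, process smallest node first
Order: [1, 0, 2, 3]


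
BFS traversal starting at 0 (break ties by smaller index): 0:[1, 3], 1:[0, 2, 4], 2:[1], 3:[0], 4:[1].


BFS queue: start with [0]
Visit order: [0, 1, 3, 2, 4]


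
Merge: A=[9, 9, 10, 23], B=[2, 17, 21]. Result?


Compare heads, take smaller each step.
Merged: [2, 9, 9, 10, 17, 21, 23]


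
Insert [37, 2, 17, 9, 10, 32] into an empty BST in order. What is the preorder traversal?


Root = 37; build tree by BST insertion.
Preorder traversal: [37, 2, 17, 9, 10, 32]


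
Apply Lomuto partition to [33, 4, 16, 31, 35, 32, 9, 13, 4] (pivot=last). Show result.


Elements <= 4 go left of pivot.
Result: [4, 4, 16, 31, 35, 32, 9, 13, 33], pivot at index 1


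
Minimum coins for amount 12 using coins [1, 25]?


dp[0]=0; dp[i]=1+min(dp[i-c] for c in coins)
...dp[7]=7, dp[8]=8, dp[9]=9, dp[10]=10, dp[11]=11, dp[12]=12
Minimum coins for 12 = 12


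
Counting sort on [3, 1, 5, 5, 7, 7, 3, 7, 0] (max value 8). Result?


Count array: [1, 1, 0, 2, 0, 2, 0, 3, 0]
Reconstruct: [0, 1, 3, 3, 5, 5, 7, 7, 7]


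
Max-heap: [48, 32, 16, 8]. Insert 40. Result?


Append 40: [48, 32, 16, 8, 40]
Bubble up: swap idx 4(40) with idx 1(32)
Result: [48, 40, 16, 8, 32]
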